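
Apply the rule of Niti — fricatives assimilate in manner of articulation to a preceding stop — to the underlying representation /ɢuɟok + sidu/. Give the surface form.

[ɢuɟoktidu]

/s/ is a voiceless alveolar fricative. The preceding trigger /k/ is a stop, so /s/ must become a stop as well.
The voiceless alveolar stop is [t], so /s/ → [t].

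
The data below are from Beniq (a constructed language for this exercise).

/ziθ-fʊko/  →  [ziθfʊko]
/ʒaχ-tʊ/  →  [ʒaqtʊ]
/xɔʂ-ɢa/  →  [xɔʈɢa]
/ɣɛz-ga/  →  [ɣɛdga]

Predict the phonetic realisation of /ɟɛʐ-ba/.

The data show regressive manner assimilation: /χ/ → [q] before /t/; /ʂ/ → [ʈ] before /ɢ/; /z/ → [d] before /g/. In each pair only manner changes, matching the following consonant, while place and voice stay constant.
Nothing changes in [ziθfʊko]: there the adjacent consonants already agree in manner (/θ/ and /f/ are both fricatives), so this form is consistent with the same rule.
/ʐ/ is a voiced retroflex fricative. The following trigger /b/ is a stop, so /ʐ/ must become a stop as well.
A voiced retroflex stop is [ɖ], so the surface segment is [ɖ].

[ɟɛɖba]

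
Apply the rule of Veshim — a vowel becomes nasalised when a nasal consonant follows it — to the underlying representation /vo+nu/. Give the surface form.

The vowel /o/ is adjacent to the following nasal /n/, so it acquires [+nasal] and surfaces as [õ].

[võnu]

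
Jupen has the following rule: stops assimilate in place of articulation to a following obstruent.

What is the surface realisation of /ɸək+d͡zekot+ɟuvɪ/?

/k/ is a voiceless velar stop. The following trigger /d͡z/ is alveolar, so /k/ must become alveolar as well.
A voiceless alveolar stop is [t], so the surface segment is [t].
The same rule applies at the second boundary: /t/ → [c] next to /ɟ/.

[ɸətd͡zekocɟuvɪ]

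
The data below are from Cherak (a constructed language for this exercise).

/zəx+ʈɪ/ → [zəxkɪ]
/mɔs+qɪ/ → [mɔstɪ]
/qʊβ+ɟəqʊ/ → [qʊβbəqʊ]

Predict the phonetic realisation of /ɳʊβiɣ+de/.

[ɳʊβiɣge]

The data show progressive place assimilation: /ʈ/ → [k] after /x/; /q/ → [t] after /s/; /ɟ/ → [b] after /β/. In each pair only place changes, matching the preceding consonant, while manner and voice stay constant.
/d/ is a voiced alveolar stop. The preceding trigger /ɣ/ is velar, so /d/ must become velar as well.
The voiced velar stop is [g], so /d/ → [g].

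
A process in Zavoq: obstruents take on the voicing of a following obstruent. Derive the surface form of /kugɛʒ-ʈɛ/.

/ʒ/ is a voiced postalveolar fricative. The following trigger /ʈ/ is voiceless, so /ʒ/ must become voiceless as well.
Changing only its voicing to voiceless gives [ʃ] — the voiceless postalveolar fricative.

[kugɛʃʈɛ]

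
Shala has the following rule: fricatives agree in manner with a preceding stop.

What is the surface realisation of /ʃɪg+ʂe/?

[ʃɪgʈe]

The rule targets /ʂ/ (voiceless retroflex fricative), which sits after the trigger /g/ (stop).
A voiceless retroflex stop is [ʈ], so the surface segment is [ʈ].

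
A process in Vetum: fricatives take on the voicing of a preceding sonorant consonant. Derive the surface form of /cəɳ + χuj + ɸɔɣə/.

[cəɳʁujβɔɣə]

/χ/ is a voiceless uvular fricative. The preceding trigger /ɳ/ is voiced, so /χ/ must become voiced as well.
A voiced uvular fricative is [ʁ], so the surface segment is [ʁ].
The same rule applies at the second boundary: /ɸ/ → [β] next to /j/.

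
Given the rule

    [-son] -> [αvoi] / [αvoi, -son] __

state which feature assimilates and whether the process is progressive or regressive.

progressive voicing assimilation

The shared variable α links the value of [voi] on the target to the same value on the neighbouring segment, so voicing is the feature that assimilates.
The conditioning segment sits to the left of the focus bar, meaning the trigger precedes the segment that changes — progressive assimilation.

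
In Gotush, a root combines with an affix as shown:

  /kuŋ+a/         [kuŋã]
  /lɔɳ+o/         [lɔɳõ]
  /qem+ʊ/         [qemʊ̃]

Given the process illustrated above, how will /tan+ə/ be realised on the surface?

The data show progressive nasality assimilation (vowel nasalisation): /a/ → [ã] after /ŋ/; /o/ → [õ] after /ɳ/; /ʊ/ → [ʊ̃] after /m/ — a vowel is nasalised by an immediately preceding nasal consonant.
/ə/ sits next to the nasal /n/ and is therefore nasalised to [ə̃].

[tanə̃]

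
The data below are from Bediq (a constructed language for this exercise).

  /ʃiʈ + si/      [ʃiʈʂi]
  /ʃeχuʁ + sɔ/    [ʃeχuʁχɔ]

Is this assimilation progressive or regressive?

The segment that alternates is /s/, which surfaces as [ʂ] when adjacent to /ʈ/.
/s/ is alveolar while /ʈ/ is retroflex; the output [ʂ] is retroflex, matching the trigger — so the feature that spreads is place.
The other alternating form patterns the same way: /s/ → [χ] after /ʁ/ (alveolar → uvular, matching uvular) — only place changes, and always toward the preceding segment.
The trigger is the preceding segment, so the direction is progressive (perseverative).

progressive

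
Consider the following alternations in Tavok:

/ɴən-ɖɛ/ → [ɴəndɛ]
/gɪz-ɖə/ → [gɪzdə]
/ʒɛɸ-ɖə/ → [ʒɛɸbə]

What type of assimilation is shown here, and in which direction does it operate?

progressive place assimilation

Underlying /ɖ/ is realised as [d] next to /n/; /n/ itself does not change.
The change retroflex → alveolar matches the place of the preceding /n/, identifying this as place assimilation.
Manner and voice are unchanged, so the assimilation is partial, not total.
The other alternating forms pattern the same way: /ɖ/ → [d] after /z/ (retroflex → alveolar, matching alveolar); /ɖ/ → [b] after /ɸ/ (retroflex → bilabial, matching bilabial) — only place changes, and always toward the preceding segment.
Since the segment that changes follows the conditioning segment, the assimilation is progressive.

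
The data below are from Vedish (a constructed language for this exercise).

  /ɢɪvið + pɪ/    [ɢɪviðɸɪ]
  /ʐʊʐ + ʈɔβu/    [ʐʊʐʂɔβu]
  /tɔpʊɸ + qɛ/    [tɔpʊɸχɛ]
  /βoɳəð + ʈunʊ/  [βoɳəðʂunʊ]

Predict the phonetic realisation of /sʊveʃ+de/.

The data show progressive manner assimilation: /p/ → [ɸ] after /ð/; /ʈ/ → [ʂ] after /ʐ/; /q/ → [χ] after /ɸ/; /ʈ/ → [ʂ] after /ð/. In each pair only manner changes, matching the preceding consonant, while place and voice stay constant.
The rule targets /d/ (voiced alveolar stop), which sits after the trigger /ʃ/ (fricative).
Changing only its manner to fricative gives [z] — the voiced alveolar fricative.

[sʊveʃze]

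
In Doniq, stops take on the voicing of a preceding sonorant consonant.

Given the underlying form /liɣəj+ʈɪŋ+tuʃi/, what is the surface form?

[liɣəjɖɪŋduʃi]

The rule targets /ʈ/ (voiceless retroflex stop), which sits after the trigger /j/ (voiced).
The voiced retroflex stop is [ɖ], so /ʈ/ → [ɖ].
At the second juncture, /t/ likewise becomes [d] adjacent to /ŋ/.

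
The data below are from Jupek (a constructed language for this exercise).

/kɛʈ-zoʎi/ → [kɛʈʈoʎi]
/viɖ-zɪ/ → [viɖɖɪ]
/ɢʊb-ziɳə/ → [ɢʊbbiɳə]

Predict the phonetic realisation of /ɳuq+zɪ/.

[ɳuqqɪ]

The data show progressive total assimilation (/z/ → [ʈ] after /ʈ/; /z/ → [ɖ] after /ɖ/; /z/ → [b] after /b/): in every case the target segment becomes identical to its preceding neighbour, copying more than a single feature.
/z/ is the segment targeted by the rule; it sits immediately after /q/, so it assimilates completely and surfaces as [q].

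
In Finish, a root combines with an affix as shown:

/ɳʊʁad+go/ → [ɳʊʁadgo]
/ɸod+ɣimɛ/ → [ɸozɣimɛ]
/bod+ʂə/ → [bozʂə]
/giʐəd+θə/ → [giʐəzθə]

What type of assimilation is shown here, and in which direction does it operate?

regressive manner assimilation

Comparing underlying and surface forms, /d/ → [z] is the alternation; the neighbouring /ɣ/ is constant.
The change stop → fricative matches the manner of the following /ɣ/, identifying this as manner assimilation.
Place and voice are unchanged, so the assimilation is partial, not total.
The other alternating forms pattern the same way: /d/ → [z] before /ʂ/ (stop → fricative, matching a fricative); /d/ → [z] before /θ/ (stop → fricative, matching a fricative) — only manner changes, and always toward the following segment.
No alternation appears in [ɳʊʁadgo]: there the adjacent consonants already agree in manner (/d/ and /g/ are both stops), so this form is consistent with the same rule.
Since the segment that changes precedes the conditioning segment, the assimilation is regressive.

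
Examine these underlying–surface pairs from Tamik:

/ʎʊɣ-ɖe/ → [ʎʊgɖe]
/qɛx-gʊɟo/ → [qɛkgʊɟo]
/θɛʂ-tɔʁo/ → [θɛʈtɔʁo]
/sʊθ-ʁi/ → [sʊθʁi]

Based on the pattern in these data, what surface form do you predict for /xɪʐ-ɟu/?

The data show regressive manner assimilation: /ɣ/ → [g] before /ɖ/; /x/ → [k] before /g/; /ʂ/ → [ʈ] before /t/. In each pair only manner changes, matching the following consonant, while place and voice stay constant.
Nothing changes in [sʊθʁi]: there the adjacent consonants already agree in manner (/θ/ and /ʁ/ are both fricatives), so this form is consistent with the same rule.
/ʐ/ is a voiced retroflex fricative. The following trigger /ɟ/ is a stop, so /ʐ/ must become a stop as well.
A voiced retroflex stop is [ɖ], so the surface segment is [ɖ].

[xɪɖɟu]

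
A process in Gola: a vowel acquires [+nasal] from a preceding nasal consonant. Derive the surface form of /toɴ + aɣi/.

[toɴãɣi]

The vowel /a/ is adjacent to the preceding nasal /ɴ/, so it acquires [+nasal] and surfaces as [ã].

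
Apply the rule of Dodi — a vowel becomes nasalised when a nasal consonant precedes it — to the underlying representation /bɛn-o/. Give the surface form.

[bɛnõ]

/o/ sits next to the nasal /n/ and is therefore nasalised to [õ].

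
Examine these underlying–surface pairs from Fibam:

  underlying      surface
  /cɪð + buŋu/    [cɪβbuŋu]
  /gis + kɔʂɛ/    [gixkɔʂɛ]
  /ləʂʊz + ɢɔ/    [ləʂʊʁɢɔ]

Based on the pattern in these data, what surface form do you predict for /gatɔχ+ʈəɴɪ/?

The data show regressive place assimilation: /ð/ → [β] before /b/; /s/ → [x] before /k/; /z/ → [ʁ] before /ɢ/. In each pair only place changes, matching the following consonant, while manner and voice stay constant.
/χ/ is a voiceless uvular fricative. The following trigger /ʈ/ is retroflex, so /χ/ must become retroflex as well.
A voiceless retroflex fricative is [ʂ], so the surface segment is [ʂ].

[gatɔʂʈəɴɪ]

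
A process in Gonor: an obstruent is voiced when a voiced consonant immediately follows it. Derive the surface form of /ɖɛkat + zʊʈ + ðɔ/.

The rule targets /t/ (voiceless alveolar stop), which sits before the trigger /z/ (voiced).
A voiced alveolar stop is [d], so the surface segment is [d].
The same rule applies at the second boundary: /ʈ/ → [ɖ] next to /ð/.

[ɖɛkadzʊɖðɔ]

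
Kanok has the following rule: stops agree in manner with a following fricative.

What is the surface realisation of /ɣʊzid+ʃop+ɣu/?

/d/ is a voiced alveolar stop. The following trigger /ʃ/ is a fricative, so /d/ must become a fricative as well.
The voiced alveolar fricative is [z], so /d/ → [z].
At the second juncture, /p/ likewise becomes [ɸ] adjacent to /ɣ/.

[ɣʊzizʃoɸɣu]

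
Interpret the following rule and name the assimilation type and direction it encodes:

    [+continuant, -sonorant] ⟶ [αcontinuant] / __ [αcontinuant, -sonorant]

regressive manner assimilation

The rule copies [continuant] (continuancy) from the environment onto the target fricatives; since [±continuant] encodes the stop/fricative manner contrast, the assimilating dimension is manner.
The conditioning segment sits to the right of the focus bar, meaning the trigger follows the segment that changes — regressive assimilation.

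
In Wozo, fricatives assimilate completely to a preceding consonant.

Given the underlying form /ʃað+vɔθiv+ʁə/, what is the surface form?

[ʃaððɔθivvə]

/v/ is the segment targeted by the rule; it sits immediately after /ð/, so it assimilates completely and surfaces as [ð].
The same rule applies at the second boundary: /ʁ/ → [v] next to /v/.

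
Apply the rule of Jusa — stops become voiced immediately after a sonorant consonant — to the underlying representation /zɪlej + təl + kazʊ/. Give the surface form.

/t/ is a voiceless alveolar stop. The preceding trigger /j/ is voiced, so /t/ must become voiced as well.
A voiced alveolar stop is [d], so the surface segment is [d].
At the second juncture, /k/ likewise becomes [g] adjacent to /l/.

[zɪlejdəlgazʊ]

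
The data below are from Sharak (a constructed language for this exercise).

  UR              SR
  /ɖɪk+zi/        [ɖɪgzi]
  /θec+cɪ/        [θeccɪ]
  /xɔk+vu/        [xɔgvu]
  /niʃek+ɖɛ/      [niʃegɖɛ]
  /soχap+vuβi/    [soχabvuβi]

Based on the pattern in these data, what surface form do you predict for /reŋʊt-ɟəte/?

The data show regressive voicing assimilation: /k/ → [g] before /z/; /k/ → [g] before /v/; /k/ → [g] before /ɖ/; /p/ → [b] before /v/. In each pair only voicing changes, matching the following consonant, while place and manner stay constant.
Nothing changes in [θeccɪ]: there the adjacent consonants already agree in voicing (/c/ and /c/ are both voiceless), so this form is consistent with the same rule.
The rule targets /t/ (voiceless alveolar stop), which sits before the trigger /ɟ/ (voiced).
The voiced alveolar stop is [d], so /t/ → [d].

[reŋʊdɟəte]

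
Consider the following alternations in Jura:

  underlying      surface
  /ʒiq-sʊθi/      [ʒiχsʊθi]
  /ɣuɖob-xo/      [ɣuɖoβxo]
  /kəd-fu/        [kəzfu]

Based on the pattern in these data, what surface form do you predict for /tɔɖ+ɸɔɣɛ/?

The data show regressive manner assimilation: /q/ → [χ] before /s/; /b/ → [β] before /x/; /d/ → [z] before /f/. In each pair only manner changes, matching the following consonant, while place and voice stay constant.
The rule targets /ɖ/ (voiced retroflex stop), which sits before the trigger /ɸ/ (fricative).
A voiced retroflex fricative is [ʐ], so the surface segment is [ʐ].

[tɔʐɸɔɣɛ]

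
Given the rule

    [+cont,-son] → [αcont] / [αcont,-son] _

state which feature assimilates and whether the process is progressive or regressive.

The shared variable α links the value of [cont] on the target to that of the neighbouring obstruent. [cont] distinguishes stops from fricatives — a manner-of-articulation feature — so this is manner assimilation.
Since the environment is written before the underscore, the trigger precedes the target; the direction is progressive.

progressive manner assimilation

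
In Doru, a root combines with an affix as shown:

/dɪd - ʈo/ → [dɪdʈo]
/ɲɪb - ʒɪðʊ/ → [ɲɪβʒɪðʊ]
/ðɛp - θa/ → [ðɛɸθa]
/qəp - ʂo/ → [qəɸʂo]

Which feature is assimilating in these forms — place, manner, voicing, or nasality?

manner

The segment that alternates is /b/, which surfaces as [β] when adjacent to /ʒ/.
/b/ is a stop while /ʒ/ is a fricative; the output [β] is a fricative, matching the trigger — so the feature that spreads is manner.
Checking the remaining alternations: /p/ → [ɸ] before /θ/ (stop → fricative, matching a fricative); /p/ → [ɸ] before /ʂ/ (stop → fricative, matching a fricative) — only manner changes, and always toward the following segment.
No alternation appears in [dɪdʈo]: there the adjacent consonants already agree in manner (/d/ and /ʈ/ are both stops), so this form is consistent with the same rule.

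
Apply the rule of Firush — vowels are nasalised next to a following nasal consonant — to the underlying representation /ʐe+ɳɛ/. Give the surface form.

[ʐẽɳɛ]

/e/ sits next to the nasal /ɳ/ and is therefore nasalised to [ẽ].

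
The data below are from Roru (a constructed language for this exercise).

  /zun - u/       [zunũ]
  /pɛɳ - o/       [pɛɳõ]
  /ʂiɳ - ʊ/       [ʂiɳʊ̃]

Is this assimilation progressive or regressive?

The vowel /u/ surfaces as nasalised [ũ] next to the preceding nasal /n/ — it has acquired the [+nasal] feature of its neighbour.
The other forms show the same pattern: /o/ → [õ] after /ɳ/; /ʊ/ → [ʊ̃] after /ɳ/ — each time a vowel is nasalised next to a preceding nasal.
Because the conditioning nasal is to the left of the vowel that changes, the process is progressive (perseverative).

progressive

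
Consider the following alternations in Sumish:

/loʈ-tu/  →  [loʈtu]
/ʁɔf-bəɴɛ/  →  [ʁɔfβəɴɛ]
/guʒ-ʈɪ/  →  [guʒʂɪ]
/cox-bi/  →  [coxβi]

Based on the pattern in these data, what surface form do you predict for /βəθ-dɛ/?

The data show progressive manner assimilation: /b/ → [β] after /f/; /ʈ/ → [ʂ] after /ʒ/; /b/ → [β] after /x/. In each pair only manner changes, matching the preceding consonant, while place and voice stay constant.
No alternation appears in [loʈtu]: there the adjacent consonants already agree in manner (/t/ and /ʈ/ are both stops), so this form is consistent with the same rule.
The rule targets /d/ (voiced alveolar stop), which sits after the trigger /θ/ (fricative).
A voiced alveolar fricative is [z], so the surface segment is [z].

[βəθzɛ]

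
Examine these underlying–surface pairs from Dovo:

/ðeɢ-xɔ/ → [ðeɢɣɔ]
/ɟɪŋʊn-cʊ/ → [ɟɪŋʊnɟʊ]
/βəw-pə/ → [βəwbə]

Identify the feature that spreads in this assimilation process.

Comparing underlying and surface forms, /x/ → [ɣ] is the alternation; the neighbouring /ɢ/ is constant.
/x/ is voiceless while /ɢ/ is voiced; the output [ɣ] is voiced, matching the trigger — so the feature that spreads is voicing.
The other alternating forms pattern the same way: /c/ → [ɟ] after /n/ (voiceless → voiced, matching voiced); /p/ → [b] after /w/ (voiceless → voiced, matching voiced) — only voicing changes, and always toward the preceding segment.

voicing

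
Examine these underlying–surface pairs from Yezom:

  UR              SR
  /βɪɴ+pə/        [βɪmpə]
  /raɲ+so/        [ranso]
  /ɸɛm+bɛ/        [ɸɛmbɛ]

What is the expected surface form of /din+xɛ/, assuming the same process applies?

[diŋxɛ]

The data show regressive place assimilation: /ɴ/ → [m] before /p/; /ɲ/ → [n] before /s/. In each pair only place changes, matching the following consonant, while manner and voice stay constant.
No alternation appears in [ɸɛmbɛ]: there the adjacent consonants already agree in place (/m/ and /b/ are both bilabial), so this form is consistent with the same rule.
The rule targets /n/ (voiced alveolar nasal), which sits before the trigger /x/ (velar).
Changing only its place to velar gives [ŋ] — the voiced velar nasal.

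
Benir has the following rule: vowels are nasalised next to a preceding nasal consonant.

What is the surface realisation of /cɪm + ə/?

/ə/ sits next to the nasal /m/ and is therefore nasalised to [ə̃].

[cɪmə̃]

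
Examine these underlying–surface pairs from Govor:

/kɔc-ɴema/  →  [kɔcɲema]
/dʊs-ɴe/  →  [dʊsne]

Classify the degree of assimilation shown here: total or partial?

Comparing underlying and surface forms, /ɴ/ → [ɲ] is the alternation; the neighbouring /c/ is constant.
/ɴ/ is uvular while /c/ is palatal; the output [ɲ] is palatal, matching the trigger — so the feature that spreads is place.
Manner and voice are unchanged, so the assimilation is partial, not total.
Checking the remaining alternation: /ɴ/ → [n] after /s/ (uvular → alveolar, matching alveolar) — only place changes, and always toward the preceding segment.

partial assimilation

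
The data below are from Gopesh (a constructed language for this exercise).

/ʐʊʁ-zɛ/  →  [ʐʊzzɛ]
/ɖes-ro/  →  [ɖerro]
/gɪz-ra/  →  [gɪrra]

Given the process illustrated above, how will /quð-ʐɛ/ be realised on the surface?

The data show regressive total assimilation (/ʁ/ → [z] before /z/; /s/ → [r] before /r/; /z/ → [r] before /r/): in every case the target segment becomes identical to its following neighbour, copying more than a single feature.
/ð/ is the segment targeted by the rule; it sits immediately before /ʐ/, so it assimilates completely and surfaces as [ʐ].

[quʐʐɛ]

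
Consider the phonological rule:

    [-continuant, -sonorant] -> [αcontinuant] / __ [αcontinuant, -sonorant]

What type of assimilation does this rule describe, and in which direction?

The rule copies [continuant] (continuancy) from the environment onto the target stops; since [±continuant] encodes the stop/fricative manner contrast, the assimilating dimension is manner.
Since the environment is written after the underscore, the trigger follows the target; the direction is regressive.

regressive manner assimilation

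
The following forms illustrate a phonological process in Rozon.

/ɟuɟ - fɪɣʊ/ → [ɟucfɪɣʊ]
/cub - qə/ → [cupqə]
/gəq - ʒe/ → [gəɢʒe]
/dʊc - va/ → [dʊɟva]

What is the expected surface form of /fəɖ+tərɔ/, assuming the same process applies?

[fəʈtərɔ]

The data show regressive voicing assimilation: /ɟ/ → [c] before /f/; /b/ → [p] before /q/; /q/ → [ɢ] before /ʒ/; /c/ → [ɟ] before /v/. In each pair only voicing changes, matching the following consonant, while place and manner stay constant.
/ɖ/ is a voiced retroflex stop. The following trigger /t/ is voiceless, so /ɖ/ must become voiceless as well.
Changing only its voicing to voiceless gives [ʈ] — the voiceless retroflex stop.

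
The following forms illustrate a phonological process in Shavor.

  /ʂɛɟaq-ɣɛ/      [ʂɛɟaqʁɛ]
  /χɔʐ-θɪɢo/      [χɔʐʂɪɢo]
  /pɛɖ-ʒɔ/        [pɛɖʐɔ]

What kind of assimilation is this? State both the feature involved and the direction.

progressive place assimilation

Comparing underlying and surface forms, /ɣ/ → [ʁ] is the alternation; the neighbouring /q/ is constant.
/ɣ/ is velar while /q/ is uvular; the output [ʁ] is uvular, matching the trigger — so the feature that spreads is place.
Manner and voice are unchanged, so the assimilation is partial, not total.
The same holds elsewhere in the data: /θ/ → [ʂ] after /ʐ/ (dental → retroflex, matching retroflex); /ʒ/ → [ʐ] after /ɖ/ (postalveolar → retroflex, matching retroflex) — only place changes, and always toward the preceding segment.
The trigger is the preceding segment, so the direction is progressive (perseverative).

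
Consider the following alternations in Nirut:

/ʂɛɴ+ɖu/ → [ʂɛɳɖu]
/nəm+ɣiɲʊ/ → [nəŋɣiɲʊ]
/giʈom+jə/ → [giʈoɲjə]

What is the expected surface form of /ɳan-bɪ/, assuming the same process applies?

[ɳambɪ]

The data show regressive place assimilation: /ɴ/ → [ɳ] before /ɖ/; /m/ → [ŋ] before /ɣ/; /m/ → [ɲ] before /j/. In each pair only place changes, matching the following consonant, while manner and voice stay constant.
/n/ is a voiced alveolar nasal. The following trigger /b/ is bilabial, so /n/ must become bilabial as well.
Changing only its place to bilabial gives [m] — the voiced bilabial nasal.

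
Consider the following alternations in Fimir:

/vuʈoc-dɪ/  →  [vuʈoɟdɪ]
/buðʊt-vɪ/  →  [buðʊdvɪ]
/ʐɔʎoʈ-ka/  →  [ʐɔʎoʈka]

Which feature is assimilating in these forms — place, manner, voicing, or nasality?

The segment that alternates is /c/, which surfaces as [ɟ] when adjacent to /d/.
The change voiceless → voiced matches the voicing of the following /d/, identifying this as voicing assimilation.
The same holds elsewhere in the data: /t/ → [d] before /v/ (voiceless → voiced, matching voiced) — only voicing changes, and always toward the following segment.
Nothing changes in [ʐɔʎoʈka]: there the adjacent consonants already agree in voicing (/ʈ/ and /k/ are both voiceless), so this form is consistent with the same rule.

voicing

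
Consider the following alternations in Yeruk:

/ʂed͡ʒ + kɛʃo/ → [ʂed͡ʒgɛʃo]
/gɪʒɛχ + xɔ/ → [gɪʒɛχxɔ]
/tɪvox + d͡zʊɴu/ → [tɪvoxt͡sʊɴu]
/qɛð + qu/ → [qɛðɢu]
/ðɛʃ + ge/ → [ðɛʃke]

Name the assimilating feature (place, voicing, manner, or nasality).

voicing

Comparing underlying and surface forms, /k/ → [g] is the alternation; the neighbouring /d͡ʒ/ is constant.
/k/ is voiceless while /d͡ʒ/ is voiced; the output [g] is voiced, matching the trigger — so the feature that spreads is voicing.
The other alternating forms pattern the same way: /d͡z/ → [t͡s] after /x/ (voiced → voiceless, matching voiceless); /q/ → [ɢ] after /ð/ (voiceless → voiced, matching voiced); /g/ → [k] after /ʃ/ (voiced → voiceless, matching voiceless) — only voicing changes, and always toward the preceding segment.
No alternation appears in [gɪʒɛχxɔ]: there the adjacent consonants already agree in voicing (/x/ and /χ/ are both voiceless), so this form is consistent with the same rule.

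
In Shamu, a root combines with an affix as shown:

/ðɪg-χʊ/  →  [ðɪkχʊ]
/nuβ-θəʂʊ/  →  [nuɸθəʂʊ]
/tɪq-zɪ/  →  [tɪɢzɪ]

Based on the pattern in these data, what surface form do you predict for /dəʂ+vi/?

[dəʐvi]

The data show regressive voicing assimilation: /g/ → [k] before /χ/; /β/ → [ɸ] before /θ/; /q/ → [ɢ] before /z/. In each pair only voicing changes, matching the following consonant, while place and manner stay constant.
The rule targets /ʂ/ (voiceless retroflex fricative), which sits before the trigger /v/ (voiced).
The voiced retroflex fricative is [ʐ], so /ʂ/ → [ʐ].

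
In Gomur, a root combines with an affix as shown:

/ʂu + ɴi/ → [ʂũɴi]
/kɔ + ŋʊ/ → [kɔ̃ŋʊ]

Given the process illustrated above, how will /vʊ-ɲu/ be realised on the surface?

[vʊ̃ɲu]

The data show regressive nasality assimilation (vowel nasalisation): /u/ → [ũ] before /ɴ/; /ɔ/ → [ɔ̃] before /ŋ/ — a vowel is nasalised by an immediately following nasal consonant.
/ʊ/ sits next to the nasal /ɲ/ and is therefore nasalised to [ʊ̃].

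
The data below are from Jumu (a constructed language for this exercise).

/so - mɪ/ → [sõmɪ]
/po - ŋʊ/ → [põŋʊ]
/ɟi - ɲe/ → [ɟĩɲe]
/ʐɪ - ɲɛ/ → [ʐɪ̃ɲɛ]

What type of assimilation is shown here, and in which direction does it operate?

regressive nasality assimilation (vowel nasalisation)

The vowel /o/ surfaces as nasalised [õ] next to the following nasal /m/ — it has acquired the [+nasal] feature of its neighbour.
The other forms show the same pattern: /o/ → [õ] before /ŋ/; /i/ → [ĩ] before /ɲ/; /ɪ/ → [ɪ̃] before /ɲ/ — each time a vowel is nasalised next to a following nasal.
Because the conditioning nasal is to the right of the vowel that changes, the process is regressive (anticipatory).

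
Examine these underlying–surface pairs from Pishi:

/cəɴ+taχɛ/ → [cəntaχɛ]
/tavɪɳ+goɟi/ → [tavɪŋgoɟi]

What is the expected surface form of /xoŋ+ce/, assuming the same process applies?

The data show regressive place assimilation: /ɴ/ → [n] before /t/; /ɳ/ → [ŋ] before /g/. In each pair only place changes, matching the following consonant, while manner and voice stay constant.
The rule targets /ŋ/ (voiced velar nasal), which sits before the trigger /c/ (palatal).
The voiced palatal nasal is [ɲ], so /ŋ/ → [ɲ].

[xoɲce]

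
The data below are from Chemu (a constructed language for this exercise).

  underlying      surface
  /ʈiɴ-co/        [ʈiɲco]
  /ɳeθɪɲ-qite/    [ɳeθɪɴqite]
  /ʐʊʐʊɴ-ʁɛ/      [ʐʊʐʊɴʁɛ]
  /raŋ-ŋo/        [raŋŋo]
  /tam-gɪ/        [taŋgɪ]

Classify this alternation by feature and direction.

The segment that alternates is /ɴ/, which surfaces as [ɲ] when adjacent to /c/.
The change uvular → palatal matches the place of the following /c/, identifying this as place assimilation.
Manner and voice are unchanged, so the assimilation is partial, not total.
The same holds elsewhere in the data: /ɲ/ → [ɴ] before /q/ (palatal → uvular, matching uvular); /m/ → [ŋ] before /g/ (bilabial → velar, matching velar) — only place changes, and always toward the following segment.
No alternation appears in [ʐʊʐʊɴʁɛ], [raŋŋo]: there the adjacent consonants already agree in place (/ɴ/ and /ʁ/ are both uvular; /ŋ/ and /ŋ/ are both velar), so these forms are consistent with the same rule.
Since the segment that changes precedes the conditioning segment, the assimilation is regressive.

regressive place assimilation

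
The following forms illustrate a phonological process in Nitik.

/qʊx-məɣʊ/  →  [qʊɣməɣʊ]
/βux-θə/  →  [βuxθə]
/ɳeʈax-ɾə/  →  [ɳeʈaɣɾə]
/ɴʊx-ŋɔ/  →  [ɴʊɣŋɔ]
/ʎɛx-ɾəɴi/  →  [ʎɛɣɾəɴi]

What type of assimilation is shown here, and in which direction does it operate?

The segment that alternates is /x/, which surfaces as [ɣ] when adjacent to /m/.
The change voiceless → voiced matches the voicing of the following /m/, identifying this as voicing assimilation.
Place and manner are unchanged, so the assimilation is partial, not total.
The other alternating forms pattern the same way: /x/ → [ɣ] before /ɾ/ (voiceless → voiced, matching voiced); /x/ → [ɣ] before /ŋ/ (voiceless → voiced, matching voiced) — only voicing changes, and always toward the following segment.
No alternation appears in [βuxθə]: there the adjacent consonants already agree in voicing (/x/ and /θ/ are both voiceless), so this form is consistent with the same rule.
The trigger is the following segment, so the direction is regressive (anticipatory).

regressive voicing assimilation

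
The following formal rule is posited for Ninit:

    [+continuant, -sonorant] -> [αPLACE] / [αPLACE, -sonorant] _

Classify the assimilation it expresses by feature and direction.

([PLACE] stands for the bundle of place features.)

progressive place assimilation

The shared variable α links the value of the place features (abbreviated [PLACE]) on the target to the same value on the neighbouring segment, so place is the feature that assimilates.
Since the environment is written before the underscore, the trigger precedes the target; the direction is progressive.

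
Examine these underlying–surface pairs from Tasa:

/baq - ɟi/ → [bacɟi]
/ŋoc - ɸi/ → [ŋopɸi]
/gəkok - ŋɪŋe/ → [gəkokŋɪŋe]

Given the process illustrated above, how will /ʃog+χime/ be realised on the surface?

[ʃoɢχime]

The data show regressive place assimilation: /q/ → [c] before /ɟ/; /c/ → [p] before /ɸ/. In each pair only place changes, matching the following consonant, while manner and voice stay constant.
Nothing changes in [gəkokŋɪŋe]: there the adjacent consonants already agree in place (/k/ and /ŋ/ are both velar), so this form is consistent with the same rule.
The rule targets /g/ (voiced velar stop), which sits before the trigger /χ/ (uvular).
The voiced uvular stop is [ɢ], so /g/ → [ɢ].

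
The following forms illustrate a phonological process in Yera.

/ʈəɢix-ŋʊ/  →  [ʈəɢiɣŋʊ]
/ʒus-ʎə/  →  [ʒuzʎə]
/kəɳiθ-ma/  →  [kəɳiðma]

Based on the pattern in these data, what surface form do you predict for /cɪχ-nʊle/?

The data show regressive voicing assimilation: /x/ → [ɣ] before /ŋ/; /s/ → [z] before /ʎ/; /θ/ → [ð] before /m/. In each pair only voicing changes, matching the following consonant, while place and manner stay constant.
/χ/ is a voiceless uvular fricative. The following trigger /n/ is voiced, so /χ/ must become voiced as well.
Changing only its voicing to voiced gives [ʁ] — the voiced uvular fricative.

[cɪʁnʊle]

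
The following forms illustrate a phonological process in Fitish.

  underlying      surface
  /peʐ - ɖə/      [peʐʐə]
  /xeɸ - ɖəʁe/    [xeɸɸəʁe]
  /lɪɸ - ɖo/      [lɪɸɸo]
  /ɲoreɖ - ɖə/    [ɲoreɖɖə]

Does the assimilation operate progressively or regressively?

progressive

Comparing underlying and surface forms, /ɖ/ → [ʐ] is the alternation; the neighbouring /ʐ/ is constant.
The output [ʐ] is identical to the trigger /ʐ/ — every feature (place, manner, voicing) has been copied — so this is total assimilation.
The remaining alternation confirms this: /ɖ/ → [ɸ] after /ɸ/ — in each case the output is a copy of the preceding consonant.
In [ɲoreɖɖə] the two consonants at the boundary are already identical (/ɖ/ + /ɖ/), so the rule applies vacuously and nothing changes.
The trigger is the preceding segment, so the direction is progressive (perseverative).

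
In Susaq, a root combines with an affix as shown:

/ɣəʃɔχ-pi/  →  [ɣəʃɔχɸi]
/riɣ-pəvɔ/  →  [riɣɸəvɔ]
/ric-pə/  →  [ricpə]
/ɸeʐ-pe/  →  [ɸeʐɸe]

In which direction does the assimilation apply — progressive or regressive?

Underlying /p/ is realised as [ɸ] next to /χ/; /χ/ itself does not change.
/p/ is a stop while /χ/ is a fricative; the output [ɸ] is a fricative, matching the trigger — so the feature that spreads is manner.
The same holds elsewhere in the data: /p/ → [ɸ] after /ɣ/ (stop → fricative, matching a fricative); /p/ → [ɸ] after /ʐ/ (stop → fricative, matching a fricative) — only manner changes, and always toward the preceding segment.
Nothing changes in [ricpə]: there the adjacent consonants already agree in manner (/p/ and /c/ are both stops), so this form is consistent with the same rule.
Since the segment that changes follows the conditioning segment, the assimilation is progressive.

progressive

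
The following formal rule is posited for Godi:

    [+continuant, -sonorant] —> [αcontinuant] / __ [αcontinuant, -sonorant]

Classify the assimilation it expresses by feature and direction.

The rule copies [continuant] (continuancy) from the environment onto the target fricatives; since [±continuant] encodes the stop/fricative manner contrast, the assimilating dimension is manner.
Since the environment is written after the underscore, the trigger follows the target; the direction is regressive.

regressive manner assimilation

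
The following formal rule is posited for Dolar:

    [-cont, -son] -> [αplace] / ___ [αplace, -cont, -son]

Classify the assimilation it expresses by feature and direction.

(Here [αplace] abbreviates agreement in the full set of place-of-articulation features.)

regressive place assimilation

The rule copies the place features (abbreviated [place]) from the environment onto the target, so the assimilating feature is place.
Since the environment is written after the underscore, the trigger follows the target; the direction is regressive.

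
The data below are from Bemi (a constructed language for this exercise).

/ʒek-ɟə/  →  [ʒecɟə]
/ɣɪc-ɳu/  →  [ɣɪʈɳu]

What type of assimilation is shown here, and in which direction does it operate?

Underlying /k/ is realised as [c] next to /ɟ/; /ɟ/ itself does not change.
The change velar → palatal matches the place of the following /ɟ/, identifying this as place assimilation.
Manner and voice are unchanged, so the assimilation is partial, not total.
The same holds elsewhere in the data: /c/ → [ʈ] before /ɳ/ (palatal → retroflex, matching retroflex) — only place changes, and always toward the following segment.
Since the segment that changes precedes the conditioning segment, the assimilation is regressive.

regressive place assimilation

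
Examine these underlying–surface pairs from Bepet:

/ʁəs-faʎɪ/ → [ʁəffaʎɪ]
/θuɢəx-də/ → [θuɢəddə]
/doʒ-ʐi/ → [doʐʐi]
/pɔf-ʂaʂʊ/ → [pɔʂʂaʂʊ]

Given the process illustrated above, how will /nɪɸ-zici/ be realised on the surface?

[nɪzzici]

The data show regressive total assimilation (/s/ → [f] before /f/; /x/ → [d] before /d/; /ʒ/ → [ʐ] before /ʐ/; /f/ → [ʂ] before /ʂ/): in every case the target segment becomes identical to its following neighbour, copying more than a single feature.
/ɸ/ is the segment targeted by the rule; it sits immediately before /z/, so it assimilates completely and surfaces as [z].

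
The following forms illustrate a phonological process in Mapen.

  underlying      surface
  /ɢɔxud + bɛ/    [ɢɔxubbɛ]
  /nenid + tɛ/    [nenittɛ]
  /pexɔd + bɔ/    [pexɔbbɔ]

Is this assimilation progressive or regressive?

The segment that alternates is /d/, which surfaces as [b] when adjacent to /b/.
The output [b] is identical to the trigger /b/ — every feature (place, manner, voicing) has been copied — so this is total assimilation.
The remaining alternation confirms this: /d/ → [t] before /t/ — in each case the output is a copy of the following consonant.
Since the segment that changes precedes the conditioning segment, the assimilation is regressive.

regressive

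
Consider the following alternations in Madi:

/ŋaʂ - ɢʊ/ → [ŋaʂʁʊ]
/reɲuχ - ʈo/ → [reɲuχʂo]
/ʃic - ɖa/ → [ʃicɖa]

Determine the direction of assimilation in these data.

Comparing underlying and surface forms, /ɢ/ → [ʁ] is the alternation; the neighbouring /ʂ/ is constant.
The change stop → fricative matches the manner of the preceding /ʂ/, identifying this as manner assimilation.
The other alternating form patterns the same way: /ʈ/ → [ʂ] after /χ/ (stop → fricative, matching a fricative) — only manner changes, and always toward the preceding segment.
No alternation appears in [ʃicɖa]: there the adjacent consonants already agree in manner (/ɖ/ and /c/ are both stops), so this form is consistent with the same rule.
The trigger is the preceding segment, so the direction is progressive (perseverative).

progressive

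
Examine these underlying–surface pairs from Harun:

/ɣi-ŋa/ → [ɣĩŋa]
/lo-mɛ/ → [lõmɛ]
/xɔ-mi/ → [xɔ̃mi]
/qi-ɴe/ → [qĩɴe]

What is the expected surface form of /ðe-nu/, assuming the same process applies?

[ðẽnu]

The data show regressive nasality assimilation (vowel nasalisation): /i/ → [ĩ] before /ŋ/; /o/ → [õ] before /m/; /ɔ/ → [ɔ̃] before /m/; /i/ → [ĩ] before /ɴ/ — a vowel is nasalised by an immediately following nasal consonant.
/e/ sits next to the nasal /n/ and is therefore nasalised to [ẽ].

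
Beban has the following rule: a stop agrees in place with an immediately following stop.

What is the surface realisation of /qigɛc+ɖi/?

The rule targets /c/ (voiceless palatal stop), which sits before the trigger /ɖ/ (retroflex).
A voiceless retroflex stop is [ʈ], so the surface segment is [ʈ].

[qigɛʈɖi]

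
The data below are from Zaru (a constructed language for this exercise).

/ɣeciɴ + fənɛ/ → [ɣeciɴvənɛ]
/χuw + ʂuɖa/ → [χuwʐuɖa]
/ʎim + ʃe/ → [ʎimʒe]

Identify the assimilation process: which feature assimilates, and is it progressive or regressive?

progressive voicing assimilation

Comparing underlying and surface forms, /f/ → [v] is the alternation; the neighbouring /ɴ/ is constant.
/f/ is voiceless while /ɴ/ is voiced; the output [v] is voiced, matching the trigger — so the feature that spreads is voicing.
Place and manner are unchanged, so the assimilation is partial, not total.
Checking the remaining alternations: /ʂ/ → [ʐ] after /w/ (voiceless → voiced, matching voiced); /ʃ/ → [ʒ] after /m/ (voiceless → voiced, matching voiced) — only voicing changes, and always toward the preceding segment.
The trigger is the preceding segment, so the direction is progressive (perseverative).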